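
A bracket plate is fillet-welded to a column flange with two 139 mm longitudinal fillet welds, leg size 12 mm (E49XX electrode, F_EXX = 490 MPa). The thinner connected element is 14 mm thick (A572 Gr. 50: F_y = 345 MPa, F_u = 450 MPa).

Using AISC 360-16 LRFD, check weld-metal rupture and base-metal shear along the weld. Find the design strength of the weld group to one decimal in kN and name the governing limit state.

520.1 kN (weld metal governs)

Weld metal: throat = 0.707×12 = 8.484 mm, L = 2×139 = 278 mm. φR_n = 0.75 × 0.6 × 490 × 8.484 × 278 = 520.1 kN.
Base metal shear (14 mm plate): yield φR_n = 1.0×0.6×345×14×278 = 805.6 kN; rupture φR_n = 0.75×0.6×450×14×278 = 788.1 kN; take 788.1 kN (rupture).
Governing: min(520.1, 788.1) = 520.1 kN → weld metal.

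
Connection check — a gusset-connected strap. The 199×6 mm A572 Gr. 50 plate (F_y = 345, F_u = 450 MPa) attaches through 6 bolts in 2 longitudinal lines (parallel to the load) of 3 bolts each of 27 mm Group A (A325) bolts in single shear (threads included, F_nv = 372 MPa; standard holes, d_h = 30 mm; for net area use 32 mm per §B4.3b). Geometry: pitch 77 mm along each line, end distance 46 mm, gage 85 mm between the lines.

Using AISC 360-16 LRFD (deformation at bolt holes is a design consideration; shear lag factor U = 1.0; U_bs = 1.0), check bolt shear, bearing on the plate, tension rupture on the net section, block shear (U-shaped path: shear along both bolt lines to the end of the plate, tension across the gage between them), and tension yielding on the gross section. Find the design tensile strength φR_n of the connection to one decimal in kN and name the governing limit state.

273.4 kN (net-section rupture governs)

Bolt shear: A_b = π(27)²/4 = 572.56 mm². φR_n = 0.75 × 372 × 572.56 × 6 × 1 = 958.5 kN.
Bearing (6 mm plate, F_u = 450 MPa): end bolts L_c = 46 − 30/2 = 31, R_n = min(1.2×31×6×450, 2.4×27×6×450) = 100.44 kN/bolt; interior L_c = 77 − 30 = 47, R_n = 152.28 kN/bolt. φR_n = 0.75 × (2×100.44 + 4×152.28) = 607.5 kN.
Tension rupture (net): A_n = (199 − 2×32)×6 = 810 mm² (U = 1.0, A_e = A_n). φR_n = 0.75 × 450 × 810 = 273.4 kN.
Block shear: shear path 2×[46+2×77] = 2×200 mm, A_gv = 2400, A_nv = 2×(200 − 2.5×32)×6 = 1440 mm²; tension across gage: (85 − 1×32)×6 = 318 mm². R_n = min(0.6×450×1440, 0.6×345×2400) + 1.0×450×318 = min(388.8, 496.8) + 143.1 = 531.9 kN. φR_n = 0.75 × 531.9 = 398.9 kN.
Tension yield (gross): A_g = 199×6 = 1194 mm². φR_n = 0.90 × 345 × 1194 = 370.7 kN.
Governing: min(958.5, 607.5, 273.4, 398.9, 370.7) = 273.4 kN → net-section rupture.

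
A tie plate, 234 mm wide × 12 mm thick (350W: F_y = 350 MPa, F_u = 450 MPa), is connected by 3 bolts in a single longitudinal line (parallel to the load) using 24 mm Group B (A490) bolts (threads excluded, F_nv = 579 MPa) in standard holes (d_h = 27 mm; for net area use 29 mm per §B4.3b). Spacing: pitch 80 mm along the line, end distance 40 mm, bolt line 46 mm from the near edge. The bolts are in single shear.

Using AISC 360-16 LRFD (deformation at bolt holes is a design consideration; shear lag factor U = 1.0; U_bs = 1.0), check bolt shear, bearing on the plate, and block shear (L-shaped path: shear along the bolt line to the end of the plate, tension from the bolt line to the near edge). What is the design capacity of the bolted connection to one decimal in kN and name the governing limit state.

Bolt shear: A_b = π(24)²/4 = 452.39 mm². φR_n = 0.75 × 579 × 452.39 × 3 × 1 = 589.4 kN.
Bearing (12 mm plate, F_u = 450 MPa): end bolts L_c = 40 − 27/2 = 26.5, R_n = min(1.2×26.5×12×450, 2.4×24×12×450) = 171.72 kN/bolt; interior L_c = 80 − 27 = 53, R_n = 311.04 kN/bolt. φR_n = 0.75 × (1×171.72 + 2×311.04) = 595.4 kN.
Block shear: shear path 1×[40+2×80] = 1×200 mm, A_gv = 2400, A_nv = 1×(200 − 2.5×29)×12 = 1530 mm²; tension to near edge: (46 − 0.5×29)×12 = 378 mm². R_n = min(0.6×450×1530, 0.6×350×2400) + 1.0×450×378 = min(413.1, 504) + 170.1 = 583.2 kN. φR_n = 0.75 × 583.2 = 437.4 kN.
Governing: min(589.4, 595.4, 437.4) = 437.4 kN → block shear.

437.4 kN (block shear governs)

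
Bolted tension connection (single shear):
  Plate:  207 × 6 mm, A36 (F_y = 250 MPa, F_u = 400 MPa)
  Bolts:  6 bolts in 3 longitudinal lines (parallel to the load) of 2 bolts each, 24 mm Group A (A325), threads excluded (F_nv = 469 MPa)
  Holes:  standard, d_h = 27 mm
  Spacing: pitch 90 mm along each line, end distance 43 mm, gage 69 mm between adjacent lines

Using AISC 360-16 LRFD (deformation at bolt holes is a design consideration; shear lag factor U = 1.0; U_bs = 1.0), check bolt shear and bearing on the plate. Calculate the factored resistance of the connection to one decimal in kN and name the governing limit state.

502.2 kN (bearing governs)

Bolt shear: A_b = π(24)²/4 = 452.39 mm². φR_n = 0.75 × 469 × 452.39 × 6 × 1 = 954.8 kN.
Bearing (6 mm plate, F_u = 400 MPa): end bolts L_c = 43 − 27/2 = 29.5, R_n = min(1.2×29.5×6×400, 2.4×24×6×400) = 84.96 kN/bolt; interior L_c = 90 − 27 = 63, R_n = 138.24 kN/bolt. φR_n = 0.75 × (3×84.96 + 3×138.24) = 502.2 kN.
Governing: min(954.8, 502.2) = 502.2 kN → bearing.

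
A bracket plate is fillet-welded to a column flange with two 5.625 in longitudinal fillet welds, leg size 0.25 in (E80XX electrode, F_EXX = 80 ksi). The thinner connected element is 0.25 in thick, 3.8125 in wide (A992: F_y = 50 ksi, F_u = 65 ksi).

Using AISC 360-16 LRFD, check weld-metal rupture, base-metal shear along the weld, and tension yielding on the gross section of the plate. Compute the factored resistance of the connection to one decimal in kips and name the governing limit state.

Weld metal: throat = 0.707×0.25 = 0.17675 in, L = 2×5.625 = 11.25 in. φR_n = 0.75 × 0.6 × 80 × 0.17675 × 11.25 = 71.6 kips.
Base metal shear (0.25 in plate): yield φR_n = 1.0×0.6×50×0.25×11.25 = 84.4 kips; rupture φR_n = 0.75×0.6×65×0.25×11.25 = 82.3 kips; take 82.3 kips (rupture).
Tension yield (gross): A_g = 3.8125×0.25 = 0.95313 in². φR_n = 0.90 × 50 × 0.95313 = 42.9 kips.
Governing: min(71.6, 82.3, 42.9) = 42.9 kips → gross-section yield.

42.9 kips (gross-section yield governs)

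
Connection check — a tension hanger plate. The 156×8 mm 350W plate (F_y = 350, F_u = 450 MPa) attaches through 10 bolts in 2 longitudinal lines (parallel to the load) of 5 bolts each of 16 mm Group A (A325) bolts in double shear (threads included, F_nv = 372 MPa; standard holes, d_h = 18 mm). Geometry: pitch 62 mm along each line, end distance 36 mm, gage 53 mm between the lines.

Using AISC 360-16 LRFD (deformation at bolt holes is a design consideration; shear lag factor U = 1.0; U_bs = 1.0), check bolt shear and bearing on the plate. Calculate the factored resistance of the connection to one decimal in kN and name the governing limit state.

1004.4 kN (bearing governs)

Bolt shear: A_b = π(16)²/4 = 201.06 mm². φR_n = 0.75 × 372 × 201.06 × 10 × 2 = 1121.9 kN.
Bearing (8 mm plate, F_u = 450 MPa): end bolts L_c = 36 − 18/2 = 27, R_n = min(1.2×27×8×450, 2.4×16×8×450) = 116.64 kN/bolt; interior L_c = 62 − 18 = 44, R_n = 138.24 kN/bolt. φR_n = 0.75 × (2×116.64 + 8×138.24) = 1004.4 kN.
Governing: min(1121.9, 1004.4) = 1004.4 kN → bearing.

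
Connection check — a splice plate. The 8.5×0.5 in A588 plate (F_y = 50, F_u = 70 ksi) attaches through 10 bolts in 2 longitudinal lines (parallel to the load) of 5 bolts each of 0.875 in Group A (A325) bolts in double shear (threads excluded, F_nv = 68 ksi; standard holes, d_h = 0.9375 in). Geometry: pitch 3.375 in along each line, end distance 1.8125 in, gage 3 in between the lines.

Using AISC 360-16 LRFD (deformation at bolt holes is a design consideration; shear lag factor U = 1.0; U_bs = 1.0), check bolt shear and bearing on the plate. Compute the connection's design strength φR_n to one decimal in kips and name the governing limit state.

525.7 kips (bearing governs)

Bolt shear: A_b = π(0.875)²/4 = 0.60132 in². φR_n = 0.75 × 68 × 0.60132 × 10 × 2 = 613.3 kips.
Bearing (0.5 in plate, F_u = 70 ksi): end bolts L_c = 1.8125 − 0.9375/2 = 1.34375, R_n = min(1.2×1.34375×0.5×70, 2.4×0.875×0.5×70) = 56.438 kips/bolt; interior L_c = 3.375 − 0.9375 = 2.4375, R_n = 73.5 kips/bolt. φR_n = 0.75 × (2×56.438 + 8×73.5) = 525.7 kips.
Governing: min(613.3, 525.7) = 525.7 kips → bearing.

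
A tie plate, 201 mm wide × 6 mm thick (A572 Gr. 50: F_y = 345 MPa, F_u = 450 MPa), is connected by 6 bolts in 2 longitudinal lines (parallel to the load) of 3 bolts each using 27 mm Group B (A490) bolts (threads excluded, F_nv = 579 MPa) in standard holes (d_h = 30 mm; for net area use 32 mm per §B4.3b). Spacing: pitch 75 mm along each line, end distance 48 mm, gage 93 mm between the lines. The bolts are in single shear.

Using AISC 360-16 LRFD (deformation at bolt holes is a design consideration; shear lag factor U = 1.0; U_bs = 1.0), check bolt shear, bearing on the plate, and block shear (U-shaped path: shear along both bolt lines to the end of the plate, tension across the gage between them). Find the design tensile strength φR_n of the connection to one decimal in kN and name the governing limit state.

Bolt shear: A_b = π(27)²/4 = 572.56 mm². φR_n = 0.75 × 579 × 572.56 × 6 × 1 = 1491.8 kN.
Bearing (6 mm plate, F_u = 450 MPa): end bolts L_c = 48 − 30/2 = 33, R_n = min(1.2×33×6×450, 2.4×27×6×450) = 106.92 kN/bolt; interior L_c = 75 − 30 = 45, R_n = 145.8 kN/bolt. φR_n = 0.75 × (2×106.92 + 4×145.8) = 597.8 kN.
Block shear: shear path 2×[48+2×75] = 2×198 mm, A_gv = 2376, A_nv = 2×(198 − 2.5×32)×6 = 1416 mm²; tension across gage: (93 − 1×32)×6 = 366 mm². R_n = min(0.6×450×1416, 0.6×345×2376) + 1.0×450×366 = min(382.32, 491.83) + 164.7 = 547.02 kN. φR_n = 0.75 × 547.02 = 410.3 kN.
Governing: min(1491.8, 597.8, 410.3) = 410.3 kN → block shear.

410.3 kN (block shear governs)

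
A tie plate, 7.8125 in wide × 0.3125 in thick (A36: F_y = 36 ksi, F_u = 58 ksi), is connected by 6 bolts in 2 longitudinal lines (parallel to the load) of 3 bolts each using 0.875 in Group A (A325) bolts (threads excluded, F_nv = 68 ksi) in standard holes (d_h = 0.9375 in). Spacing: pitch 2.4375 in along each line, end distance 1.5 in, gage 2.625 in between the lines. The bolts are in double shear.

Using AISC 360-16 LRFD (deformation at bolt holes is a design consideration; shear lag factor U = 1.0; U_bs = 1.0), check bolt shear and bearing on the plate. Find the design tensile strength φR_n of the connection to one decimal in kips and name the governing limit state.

131.5 kips (bearing governs)

Bolt shear: A_b = π(0.875)²/4 = 0.60132 in². φR_n = 0.75 × 68 × 0.60132 × 6 × 2 = 368.0 kips.
Bearing (0.3125 in plate, F_u = 58 ksi): end bolts L_c = 1.5 − 0.9375/2 = 1.03125, R_n = min(1.2×1.03125×0.3125×58, 2.4×0.875×0.3125×58) = 22.43 kips/bolt; interior L_c = 2.4375 − 0.9375 = 1.5, R_n = 32.625 kips/bolt. φR_n = 0.75 × (2×22.43 + 4×32.625) = 131.5 kips.
Governing: min(368.0, 131.5) = 131.5 kips → bearing.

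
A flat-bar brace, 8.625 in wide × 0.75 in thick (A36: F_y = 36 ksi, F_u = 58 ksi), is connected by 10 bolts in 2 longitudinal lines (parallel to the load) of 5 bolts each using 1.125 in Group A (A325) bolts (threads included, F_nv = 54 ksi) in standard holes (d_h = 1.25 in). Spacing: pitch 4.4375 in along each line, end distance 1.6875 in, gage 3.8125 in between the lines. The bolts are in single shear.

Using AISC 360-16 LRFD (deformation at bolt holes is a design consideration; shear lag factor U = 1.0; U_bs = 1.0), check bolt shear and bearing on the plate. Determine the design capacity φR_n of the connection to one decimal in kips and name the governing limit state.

Bolt shear: A_b = π(1.125)²/4 = 0.99402 in². φR_n = 0.75 × 54 × 0.99402 × 10 × 1 = 402.6 kips.
Bearing (0.75 in plate, F_u = 58 ksi): end bolts L_c = 1.6875 − 1.25/2 = 1.0625, R_n = min(1.2×1.0625×0.75×58, 2.4×1.125×0.75×58) = 55.463 kips/bolt; interior L_c = 4.4375 − 1.25 = 3.1875, R_n = 117.45 kips/bolt. φR_n = 0.75 × (2×55.463 + 8×117.45) = 787.9 kips.
Governing: min(402.6, 787.9) = 402.6 kips → bolt shear.

402.6 kips (bolt shear governs)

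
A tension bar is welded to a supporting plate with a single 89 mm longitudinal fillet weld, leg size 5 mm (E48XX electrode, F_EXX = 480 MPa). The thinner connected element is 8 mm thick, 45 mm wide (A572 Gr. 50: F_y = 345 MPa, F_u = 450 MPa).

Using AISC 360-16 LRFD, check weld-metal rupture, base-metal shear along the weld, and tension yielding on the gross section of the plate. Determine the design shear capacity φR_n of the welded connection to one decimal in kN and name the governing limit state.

Weld metal: throat = 0.707×5 = 3.535 mm, L = 89 mm. φR_n = 0.75 × 0.6 × 480 × 3.535 × 89 = 68.0 kN.
Base metal shear (8 mm plate): yield φR_n = 1.0×0.6×345×8×89 = 147.4 kN; rupture φR_n = 0.75×0.6×450×8×89 = 144.2 kN; take 144.2 kN (rupture).
Tension yield (gross): A_g = 45×8 = 360 mm². φR_n = 0.90 × 345 × 360 = 111.8 kN.
Governing: min(68.0, 144.2, 111.8) = 68.0 kN → weld metal.

68.0 kN (weld metal governs)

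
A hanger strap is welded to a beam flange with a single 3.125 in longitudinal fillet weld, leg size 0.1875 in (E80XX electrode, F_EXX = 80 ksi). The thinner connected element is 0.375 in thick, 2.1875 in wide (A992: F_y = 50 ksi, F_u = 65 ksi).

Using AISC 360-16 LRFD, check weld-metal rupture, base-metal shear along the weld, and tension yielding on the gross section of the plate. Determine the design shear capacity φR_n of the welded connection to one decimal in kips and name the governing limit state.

Weld metal: throat = 0.707×0.1875 = 0.13256 in, L = 3.125 in. φR_n = 0.75 × 0.6 × 80 × 0.13256 × 3.125 = 14.9 kips.
Base metal shear (0.375 in plate): yield φR_n = 1.0×0.6×50×0.375×3.125 = 35.2 kips; rupture φR_n = 0.75×0.6×65×0.375×3.125 = 34.3 kips; take 34.3 kips (rupture).
Tension yield (gross): A_g = 2.1875×0.375 = 0.82031 in². φR_n = 0.90 × 50 × 0.82031 = 36.9 kips.
Governing: min(14.9, 34.3, 36.9) = 14.9 kips → weld metal.

14.9 kips (weld metal governs)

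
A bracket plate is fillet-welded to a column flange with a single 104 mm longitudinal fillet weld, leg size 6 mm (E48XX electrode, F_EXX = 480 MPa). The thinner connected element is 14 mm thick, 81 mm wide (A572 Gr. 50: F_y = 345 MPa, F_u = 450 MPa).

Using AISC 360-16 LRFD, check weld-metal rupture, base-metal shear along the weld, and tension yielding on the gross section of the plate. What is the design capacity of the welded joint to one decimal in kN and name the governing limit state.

95.3 kN (weld metal governs)

Weld metal: throat = 0.707×6 = 4.242 mm, L = 104 mm. φR_n = 0.75 × 0.6 × 480 × 4.242 × 104 = 95.3 kN.
Base metal shear (14 mm plate): yield φR_n = 1.0×0.6×345×14×104 = 301.4 kN; rupture φR_n = 0.75×0.6×450×14×104 = 294.8 kN; take 294.8 kN (rupture).
Tension yield (gross): A_g = 81×14 = 1134 mm². φR_n = 0.90 × 345 × 1134 = 352.1 kN.
Governing: min(95.3, 294.8, 352.1) = 95.3 kN → weld metal.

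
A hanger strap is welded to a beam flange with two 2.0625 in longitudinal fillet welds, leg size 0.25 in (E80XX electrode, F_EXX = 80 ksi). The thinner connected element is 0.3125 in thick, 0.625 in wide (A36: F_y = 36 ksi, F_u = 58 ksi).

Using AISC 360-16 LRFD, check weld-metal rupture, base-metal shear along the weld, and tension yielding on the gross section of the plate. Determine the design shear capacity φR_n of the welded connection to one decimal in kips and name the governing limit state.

6.3 kips (gross-section yield governs)

Weld metal: throat = 0.707×0.25 = 0.17675 in, L = 2×2.0625 = 4.125 in. φR_n = 0.75 × 0.6 × 80 × 0.17675 × 4.125 = 26.2 kips.
Base metal shear (0.3125 in plate): yield φR_n = 1.0×0.6×36×0.3125×4.125 = 27.8 kips; rupture φR_n = 0.75×0.6×58×0.3125×4.125 = 33.6 kips; take 27.8 kips (yield).
Tension yield (gross): A_g = 0.625×0.3125 = 0.19531 in². φR_n = 0.90 × 36 × 0.19531 = 6.3 kips.
Governing: min(26.2, 27.8, 6.3) = 6.3 kips → gross-section yield.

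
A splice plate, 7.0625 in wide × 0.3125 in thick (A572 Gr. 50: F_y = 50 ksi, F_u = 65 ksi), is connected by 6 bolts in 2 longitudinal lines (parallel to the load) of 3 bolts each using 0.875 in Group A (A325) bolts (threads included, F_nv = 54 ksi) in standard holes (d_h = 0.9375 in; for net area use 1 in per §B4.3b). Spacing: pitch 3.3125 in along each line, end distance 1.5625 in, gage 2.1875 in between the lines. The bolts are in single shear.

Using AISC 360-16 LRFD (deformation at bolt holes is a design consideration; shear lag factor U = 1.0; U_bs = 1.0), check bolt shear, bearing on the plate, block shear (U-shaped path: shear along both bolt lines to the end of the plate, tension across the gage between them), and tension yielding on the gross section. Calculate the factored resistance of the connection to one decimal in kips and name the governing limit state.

99.3 kips (gross-section yield governs)

Bolt shear: A_b = π(0.875)²/4 = 0.60132 in². φR_n = 0.75 × 54 × 0.60132 × 6 × 1 = 146.1 kips.
Bearing (0.3125 in plate, F_u = 65 ksi): end bolts L_c = 1.5625 − 0.9375/2 = 1.09375, R_n = min(1.2×1.09375×0.3125×65, 2.4×0.875×0.3125×65) = 26.66 kips/bolt; interior L_c = 3.3125 − 0.9375 = 2.375, R_n = 42.656 kips/bolt. φR_n = 0.75 × (2×26.66 + 4×42.656) = 168.0 kips.
Block shear: shear path 2×[1.5625+2×3.3125] = 2×8.1875 in, A_gv = 5.1172, A_nv = 2×(8.1875 − 2.5×1)×0.3125 = 3.5547 in²; tension across gage: (2.1875 − 1×1)×0.3125 = 0.37109 in². R_n = min(0.6×65×3.5547, 0.6×50×5.1172) + 1.0×65×0.37109 = min(138.63, 153.52) + 24.121 = 162.75 kips. φR_n = 0.75 × 162.75 = 122.1 kips.
Tension yield (gross): A_g = 7.0625×0.3125 = 2.207 in². φR_n = 0.90 × 50 × 2.207 = 99.3 kips.
Governing: min(146.1, 168.0, 122.1, 99.3) = 99.3 kips → gross-section yield.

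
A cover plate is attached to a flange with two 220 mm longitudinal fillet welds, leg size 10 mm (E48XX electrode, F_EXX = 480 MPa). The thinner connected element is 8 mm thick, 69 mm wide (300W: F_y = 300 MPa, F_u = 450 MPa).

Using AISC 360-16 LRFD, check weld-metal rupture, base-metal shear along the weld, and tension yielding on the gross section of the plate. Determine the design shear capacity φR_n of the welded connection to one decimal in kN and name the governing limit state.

149.0 kN (gross-section yield governs)

Weld metal: throat = 0.707×10 = 7.07 mm, L = 2×220 = 440 mm. φR_n = 0.75 × 0.6 × 480 × 7.07 × 440 = 671.9 kN.
Base metal shear (8 mm plate): yield φR_n = 1.0×0.6×300×8×440 = 633.6 kN; rupture φR_n = 0.75×0.6×450×8×440 = 712.8 kN; take 633.6 kN (yield).
Tension yield (gross): A_g = 69×8 = 552 mm². φR_n = 0.90 × 300 × 552 = 149.0 kN.
Governing: min(671.9, 633.6, 149.0) = 149.0 kN → gross-section yield.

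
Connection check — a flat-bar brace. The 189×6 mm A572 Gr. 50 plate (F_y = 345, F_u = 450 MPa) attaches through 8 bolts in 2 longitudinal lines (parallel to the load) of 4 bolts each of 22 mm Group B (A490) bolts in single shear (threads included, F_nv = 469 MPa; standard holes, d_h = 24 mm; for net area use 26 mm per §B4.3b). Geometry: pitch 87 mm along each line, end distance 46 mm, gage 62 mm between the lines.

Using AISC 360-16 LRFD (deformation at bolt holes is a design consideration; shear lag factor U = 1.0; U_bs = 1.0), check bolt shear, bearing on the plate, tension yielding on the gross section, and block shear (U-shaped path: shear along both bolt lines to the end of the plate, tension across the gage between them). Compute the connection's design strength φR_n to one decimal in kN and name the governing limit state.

352.1 kN (gross-section yield governs)

Bolt shear: A_b = π(22)²/4 = 380.13 mm². φR_n = 0.75 × 469 × 380.13 × 8 × 1 = 1069.7 kN.
Bearing (6 mm plate, F_u = 450 MPa): end bolts L_c = 46 − 24/2 = 34, R_n = min(1.2×34×6×450, 2.4×22×6×450) = 110.16 kN/bolt; interior L_c = 87 − 24 = 63, R_n = 142.56 kN/bolt. φR_n = 0.75 × (2×110.16 + 6×142.56) = 806.8 kN.
Tension yield (gross): A_g = 189×6 = 1134 mm². φR_n = 0.90 × 345 × 1134 = 352.1 kN.
Block shear: shear path 2×[46+3×87] = 2×307 mm, A_gv = 3684, A_nv = 2×(307 − 3.5×26)×6 = 2592 mm²; tension across gage: (62 − 1×26)×6 = 216 mm². R_n = min(0.6×450×2592, 0.6×345×3684) + 1.0×450×216 = min(699.84, 762.59) + 97.2 = 797.04 kN. φR_n = 0.75 × 797.04 = 597.8 kN.
Governing: min(1069.7, 806.8, 352.1, 597.8) = 352.1 kN → gross-section yield.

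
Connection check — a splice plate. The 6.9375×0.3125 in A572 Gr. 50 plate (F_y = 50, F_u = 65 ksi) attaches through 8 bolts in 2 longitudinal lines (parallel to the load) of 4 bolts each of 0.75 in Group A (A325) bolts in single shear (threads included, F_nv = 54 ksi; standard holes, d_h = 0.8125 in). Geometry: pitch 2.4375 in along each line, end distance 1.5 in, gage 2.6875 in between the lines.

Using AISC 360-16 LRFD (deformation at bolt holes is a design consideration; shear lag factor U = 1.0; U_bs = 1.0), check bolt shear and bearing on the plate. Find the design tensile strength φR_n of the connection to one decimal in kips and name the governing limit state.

143.1 kips (bolt shear governs)

Bolt shear: A_b = π(0.75)²/4 = 0.44179 in². φR_n = 0.75 × 54 × 0.44179 × 8 × 1 = 143.1 kips.
Bearing (0.3125 in plate, F_u = 65 ksi): end bolts L_c = 1.5 − 0.8125/2 = 1.09375, R_n = min(1.2×1.09375×0.3125×65, 2.4×0.75×0.3125×65) = 26.66 kips/bolt; interior L_c = 2.4375 − 0.8125 = 1.625, R_n = 36.563 kips/bolt. φR_n = 0.75 × (2×26.66 + 6×36.563) = 204.5 kips.
Governing: min(143.1, 204.5) = 143.1 kips → bolt shear.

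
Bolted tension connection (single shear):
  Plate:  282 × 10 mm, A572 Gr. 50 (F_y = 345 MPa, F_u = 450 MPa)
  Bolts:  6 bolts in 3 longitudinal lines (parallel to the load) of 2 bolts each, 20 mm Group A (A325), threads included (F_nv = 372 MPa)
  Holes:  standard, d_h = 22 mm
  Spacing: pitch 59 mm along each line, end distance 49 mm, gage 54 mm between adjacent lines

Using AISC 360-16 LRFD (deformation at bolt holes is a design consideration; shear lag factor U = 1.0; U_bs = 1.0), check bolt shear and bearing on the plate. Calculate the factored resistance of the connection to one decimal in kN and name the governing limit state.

Bolt shear: A_b = π(20)²/4 = 314.16 mm². φR_n = 0.75 × 372 × 314.16 × 6 × 1 = 525.9 kN.
Bearing (10 mm plate, F_u = 450 MPa): end bolts L_c = 49 − 22/2 = 38, R_n = min(1.2×38×10×450, 2.4×20×10×450) = 205.2 kN/bolt; interior L_c = 59 − 22 = 37, R_n = 199.8 kN/bolt. φR_n = 0.75 × (3×205.2 + 3×199.8) = 911.3 kN.
Governing: min(525.9, 911.3) = 525.9 kN → bolt shear.

525.9 kN (bolt shear governs)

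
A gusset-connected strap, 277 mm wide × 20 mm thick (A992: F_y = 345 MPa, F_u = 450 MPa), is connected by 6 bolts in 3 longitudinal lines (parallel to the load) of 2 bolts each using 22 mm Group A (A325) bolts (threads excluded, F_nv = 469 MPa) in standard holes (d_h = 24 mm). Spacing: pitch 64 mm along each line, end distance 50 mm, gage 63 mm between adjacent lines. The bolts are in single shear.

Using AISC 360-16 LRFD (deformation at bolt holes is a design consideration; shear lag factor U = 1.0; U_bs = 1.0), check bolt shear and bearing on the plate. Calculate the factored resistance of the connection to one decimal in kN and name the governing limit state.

802.3 kN (bolt shear governs)

Bolt shear: A_b = π(22)²/4 = 380.13 mm². φR_n = 0.75 × 469 × 380.13 × 6 × 1 = 802.3 kN.
Bearing (20 mm plate, F_u = 450 MPa): end bolts L_c = 50 − 24/2 = 38, R_n = min(1.2×38×20×450, 2.4×22×20×450) = 410.4 kN/bolt; interior L_c = 64 − 24 = 40, R_n = 432 kN/bolt. φR_n = 0.75 × (3×410.4 + 3×432) = 1895.4 kN.
Governing: min(802.3, 1895.4) = 802.3 kN → bolt shear.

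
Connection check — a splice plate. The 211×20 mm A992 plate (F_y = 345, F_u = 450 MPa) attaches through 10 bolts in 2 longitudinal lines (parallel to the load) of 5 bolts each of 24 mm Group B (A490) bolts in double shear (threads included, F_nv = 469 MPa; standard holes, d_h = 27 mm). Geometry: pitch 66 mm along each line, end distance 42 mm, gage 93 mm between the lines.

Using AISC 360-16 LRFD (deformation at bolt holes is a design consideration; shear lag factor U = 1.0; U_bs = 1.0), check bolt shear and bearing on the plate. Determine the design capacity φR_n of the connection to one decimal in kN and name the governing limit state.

Bolt shear: A_b = π(24)²/4 = 452.39 mm². φR_n = 0.75 × 469 × 452.39 × 10 × 2 = 3182.6 kN.
Bearing (20 mm plate, F_u = 450 MPa): end bolts L_c = 42 − 27/2 = 28.5, R_n = min(1.2×28.5×20×450, 2.4×24×20×450) = 307.8 kN/bolt; interior L_c = 66 − 27 = 39, R_n = 421.2 kN/bolt. φR_n = 0.75 × (2×307.8 + 8×421.2) = 2988.9 kN.
Governing: min(3182.6, 2988.9) = 2988.9 kN → bearing.

2988.9 kN (bearing governs)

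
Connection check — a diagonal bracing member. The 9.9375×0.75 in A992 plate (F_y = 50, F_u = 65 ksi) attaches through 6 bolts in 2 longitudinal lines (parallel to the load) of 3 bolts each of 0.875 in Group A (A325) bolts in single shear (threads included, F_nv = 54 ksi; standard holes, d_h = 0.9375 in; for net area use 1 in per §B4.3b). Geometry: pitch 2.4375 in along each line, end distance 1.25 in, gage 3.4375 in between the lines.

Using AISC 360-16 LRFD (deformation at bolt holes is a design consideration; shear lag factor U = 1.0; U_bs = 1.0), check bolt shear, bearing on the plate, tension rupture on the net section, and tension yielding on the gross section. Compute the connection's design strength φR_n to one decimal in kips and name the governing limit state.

146.1 kips (bolt shear governs)

Bolt shear: A_b = π(0.875)²/4 = 0.60132 in². φR_n = 0.75 × 54 × 0.60132 × 6 × 1 = 146.1 kips.
Bearing (0.75 in plate, F_u = 65 ksi): end bolts L_c = 1.25 − 0.9375/2 = 0.78125, R_n = min(1.2×0.78125×0.75×65, 2.4×0.875×0.75×65) = 45.703 kips/bolt; interior L_c = 2.4375 − 0.9375 = 1.5, R_n = 87.75 kips/bolt. φR_n = 0.75 × (2×45.703 + 4×87.75) = 331.8 kips.
Tension rupture (net): A_n = (9.9375 − 2×1)×0.75 = 5.9531 in² (U = 1.0, A_e = A_n). φR_n = 0.75 × 65 × 5.9531 = 290.2 kips.
Tension yield (gross): A_g = 9.9375×0.75 = 7.4531 in². φR_n = 0.90 × 50 × 7.4531 = 335.4 kips.
Governing: min(146.1, 331.8, 290.2, 335.4) = 146.1 kips → bolt shear.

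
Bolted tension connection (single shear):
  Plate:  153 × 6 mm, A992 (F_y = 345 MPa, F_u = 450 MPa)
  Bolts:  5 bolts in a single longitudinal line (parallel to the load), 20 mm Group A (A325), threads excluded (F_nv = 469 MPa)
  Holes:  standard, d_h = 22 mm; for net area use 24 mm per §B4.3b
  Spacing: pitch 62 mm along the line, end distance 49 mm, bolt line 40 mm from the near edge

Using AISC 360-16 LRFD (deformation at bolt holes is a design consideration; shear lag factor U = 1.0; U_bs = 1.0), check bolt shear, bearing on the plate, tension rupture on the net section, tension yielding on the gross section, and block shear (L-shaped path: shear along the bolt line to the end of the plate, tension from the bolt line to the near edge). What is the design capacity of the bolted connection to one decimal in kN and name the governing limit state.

261.2 kN (net-section rupture governs)

Bolt shear: A_b = π(20)²/4 = 314.16 mm². φR_n = 0.75 × 469 × 314.16 × 5 × 1 = 552.5 kN.
Bearing (6 mm plate, F_u = 450 MPa): end bolts L_c = 49 − 22/2 = 38, R_n = min(1.2×38×6×450, 2.4×20×6×450) = 123.12 kN/bolt; interior L_c = 62 − 22 = 40, R_n = 129.6 kN/bolt. φR_n = 0.75 × (1×123.12 + 4×129.6) = 481.1 kN.
Tension rupture (net): A_n = (153 − 1×24)×6 = 774 mm² (U = 1.0, A_e = A_n). φR_n = 0.75 × 450 × 774 = 261.2 kN.
Tension yield (gross): A_g = 153×6 = 918 mm². φR_n = 0.90 × 345 × 918 = 285.0 kN.
Block shear: shear path 1×[49+4×62] = 1×297 mm, A_gv = 1782, A_nv = 1×(297 − 4.5×24)×6 = 1134 mm²; tension to near edge: (40 − 0.5×24)×6 = 168 mm². R_n = min(0.6×450×1134, 0.6×345×1782) + 1.0×450×168 = min(306.18, 368.87) + 75.6 = 381.78 kN. φR_n = 0.75 × 381.78 = 286.3 kN.
Governing: min(552.5, 481.1, 261.2, 285.0, 286.3) = 261.2 kN → net-section rupture.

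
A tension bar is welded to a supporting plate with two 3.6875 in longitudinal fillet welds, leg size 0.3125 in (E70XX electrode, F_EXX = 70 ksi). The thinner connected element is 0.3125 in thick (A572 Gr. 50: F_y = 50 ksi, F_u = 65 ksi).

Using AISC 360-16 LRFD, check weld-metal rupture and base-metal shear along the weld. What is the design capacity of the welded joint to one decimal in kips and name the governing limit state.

Weld metal: throat = 0.707×0.3125 = 0.22094 in, L = 2×3.6875 = 7.375 in. φR_n = 0.75 × 0.6 × 70 × 0.22094 × 7.375 = 51.3 kips.
Base metal shear (0.3125 in plate): yield φR_n = 1.0×0.6×50×0.3125×7.375 = 69.1 kips; rupture φR_n = 0.75×0.6×65×0.3125×7.375 = 67.4 kips; take 67.4 kips (rupture).
Governing: min(51.3, 67.4) = 51.3 kips → weld metal.

51.3 kips (weld metal governs)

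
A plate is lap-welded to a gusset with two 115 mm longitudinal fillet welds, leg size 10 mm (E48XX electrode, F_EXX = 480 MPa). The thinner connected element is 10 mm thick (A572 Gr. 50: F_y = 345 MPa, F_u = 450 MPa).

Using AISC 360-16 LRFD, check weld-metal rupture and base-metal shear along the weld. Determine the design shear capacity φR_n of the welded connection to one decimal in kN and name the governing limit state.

351.2 kN (weld metal governs)

Weld metal: throat = 0.707×10 = 7.07 mm, L = 2×115 = 230 mm. φR_n = 0.75 × 0.6 × 480 × 7.07 × 230 = 351.2 kN.
Base metal shear (10 mm plate): yield φR_n = 1.0×0.6×345×10×230 = 476.1 kN; rupture φR_n = 0.75×0.6×450×10×230 = 465.8 kN; take 465.8 kN (rupture).
Governing: min(351.2, 465.8) = 351.2 kN → weld metal.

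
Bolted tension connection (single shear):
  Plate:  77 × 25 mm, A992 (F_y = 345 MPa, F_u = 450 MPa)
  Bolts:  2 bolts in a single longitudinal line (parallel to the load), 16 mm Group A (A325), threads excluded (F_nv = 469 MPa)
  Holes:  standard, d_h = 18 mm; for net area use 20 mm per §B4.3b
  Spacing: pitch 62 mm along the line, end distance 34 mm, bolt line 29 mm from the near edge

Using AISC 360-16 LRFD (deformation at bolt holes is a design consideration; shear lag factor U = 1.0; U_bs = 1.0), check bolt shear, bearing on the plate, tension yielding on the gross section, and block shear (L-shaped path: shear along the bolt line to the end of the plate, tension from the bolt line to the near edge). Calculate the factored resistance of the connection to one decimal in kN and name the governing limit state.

141.4 kN (bolt shear governs)

Bolt shear: A_b = π(16)²/4 = 201.06 mm². φR_n = 0.75 × 469 × 201.06 × 2 × 1 = 141.4 kN.
Bearing (25 mm plate, F_u = 450 MPa): end bolts L_c = 34 − 18/2 = 25, R_n = min(1.2×25×25×450, 2.4×16×25×450) = 337.5 kN/bolt; interior L_c = 62 − 18 = 44, R_n = 432 kN/bolt. φR_n = 0.75 × (1×337.5 + 1×432) = 577.1 kN.
Tension yield (gross): A_g = 77×25 = 1925 mm². φR_n = 0.90 × 345 × 1925 = 597.7 kN.
Block shear: shear path 1×[34+1×62] = 1×96 mm, A_gv = 2400, A_nv = 1×(96 − 1.5×20)×25 = 1650 mm²; tension to near edge: (29 − 0.5×20)×25 = 475 mm². R_n = min(0.6×450×1650, 0.6×345×2400) + 1.0×450×475 = min(445.5, 496.8) + 213.75 = 659.25 kN. φR_n = 0.75 × 659.25 = 494.4 kN.
Governing: min(141.4, 577.1, 597.7, 494.4) = 141.4 kN → bolt shear.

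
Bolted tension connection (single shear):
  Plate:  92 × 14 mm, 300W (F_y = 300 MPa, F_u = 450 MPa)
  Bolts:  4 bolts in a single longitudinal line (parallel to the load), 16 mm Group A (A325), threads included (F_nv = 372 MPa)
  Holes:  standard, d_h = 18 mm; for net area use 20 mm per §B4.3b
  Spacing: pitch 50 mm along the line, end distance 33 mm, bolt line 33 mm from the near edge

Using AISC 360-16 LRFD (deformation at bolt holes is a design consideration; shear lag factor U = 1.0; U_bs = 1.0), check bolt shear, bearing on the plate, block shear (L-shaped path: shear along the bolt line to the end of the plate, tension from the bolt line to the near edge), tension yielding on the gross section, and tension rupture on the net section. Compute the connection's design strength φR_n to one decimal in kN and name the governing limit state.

224.4 kN (bolt shear governs)

Bolt shear: A_b = π(16)²/4 = 201.06 mm². φR_n = 0.75 × 372 × 201.06 × 4 × 1 = 224.4 kN.
Bearing (14 mm plate, F_u = 450 MPa): end bolts L_c = 33 − 18/2 = 24, R_n = min(1.2×24×14×450, 2.4×16×14×450) = 181.44 kN/bolt; interior L_c = 50 − 18 = 32, R_n = 241.92 kN/bolt. φR_n = 0.75 × (1×181.44 + 3×241.92) = 680.4 kN.
Block shear: shear path 1×[33+3×50] = 1×183 mm, A_gv = 2562, A_nv = 1×(183 − 3.5×20)×14 = 1582 mm²; tension to near edge: (33 − 0.5×20)×14 = 322 mm². R_n = min(0.6×450×1582, 0.6×300×2562) + 1.0×450×322 = min(427.14, 461.16) + 144.9 = 572.04 kN. φR_n = 0.75 × 572.04 = 429.0 kN.
Tension yield (gross): A_g = 92×14 = 1288 mm². φR_n = 0.90 × 300 × 1288 = 347.8 kN.
Tension rupture (net): A_n = (92 − 1×20)×14 = 1008 mm² (U = 1.0, A_e = A_n). φR_n = 0.75 × 450 × 1008 = 340.2 kN.
Governing: min(224.4, 680.4, 429.0, 347.8, 340.2) = 224.4 kN → bolt shear.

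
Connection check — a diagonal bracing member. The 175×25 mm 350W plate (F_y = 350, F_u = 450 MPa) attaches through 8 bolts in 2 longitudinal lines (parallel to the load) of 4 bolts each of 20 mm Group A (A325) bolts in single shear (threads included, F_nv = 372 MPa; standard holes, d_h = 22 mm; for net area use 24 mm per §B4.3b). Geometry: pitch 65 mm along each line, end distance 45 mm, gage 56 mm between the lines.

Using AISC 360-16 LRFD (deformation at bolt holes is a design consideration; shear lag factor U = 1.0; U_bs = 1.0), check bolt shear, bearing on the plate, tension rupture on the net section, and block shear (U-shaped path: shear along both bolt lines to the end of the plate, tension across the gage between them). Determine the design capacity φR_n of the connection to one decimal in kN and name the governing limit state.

701.2 kN (bolt shear governs)

Bolt shear: A_b = π(20)²/4 = 314.16 mm². φR_n = 0.75 × 372 × 314.16 × 8 × 1 = 701.2 kN.
Bearing (25 mm plate, F_u = 450 MPa): end bolts L_c = 45 − 22/2 = 34, R_n = min(1.2×34×25×450, 2.4×20×25×450) = 459 kN/bolt; interior L_c = 65 − 22 = 43, R_n = 540 kN/bolt. φR_n = 0.75 × (2×459 + 6×540) = 3118.5 kN.
Tension rupture (net): A_n = (175 − 2×24)×25 = 3175 mm² (U = 1.0, A_e = A_n). φR_n = 0.75 × 450 × 3175 = 1071.6 kN.
Block shear: shear path 2×[45+3×65] = 2×240 mm, A_gv = 12000, A_nv = 2×(240 − 3.5×24)×25 = 7800 mm²; tension across gage: (56 − 1×24)×25 = 800 mm². R_n = min(0.6×450×7800, 0.6×350×12000) + 1.0×450×800 = min(2106, 2520) + 360 = 2466 kN. φR_n = 0.75 × 2466 = 1849.5 kN.
Governing: min(701.2, 3118.5, 1071.6, 1849.5) = 701.2 kN → bolt shear.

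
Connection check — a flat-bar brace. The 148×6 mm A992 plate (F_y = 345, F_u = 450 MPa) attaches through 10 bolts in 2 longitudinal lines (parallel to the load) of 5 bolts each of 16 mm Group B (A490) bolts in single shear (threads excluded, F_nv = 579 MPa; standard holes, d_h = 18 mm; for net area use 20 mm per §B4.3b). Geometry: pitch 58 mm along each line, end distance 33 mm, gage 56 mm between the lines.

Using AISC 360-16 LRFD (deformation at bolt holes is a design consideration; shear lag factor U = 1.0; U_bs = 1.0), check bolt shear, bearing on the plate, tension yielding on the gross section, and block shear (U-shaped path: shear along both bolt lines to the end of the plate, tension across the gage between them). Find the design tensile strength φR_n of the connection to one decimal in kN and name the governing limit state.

275.7 kN (gross-section yield governs)

Bolt shear: A_b = π(16)²/4 = 201.06 mm². φR_n = 0.75 × 579 × 201.06 × 10 × 1 = 873.1 kN.
Bearing (6 mm plate, F_u = 450 MPa): end bolts L_c = 33 − 18/2 = 24, R_n = min(1.2×24×6×450, 2.4×16×6×450) = 77.76 kN/bolt; interior L_c = 58 − 18 = 40, R_n = 103.68 kN/bolt. φR_n = 0.75 × (2×77.76 + 8×103.68) = 738.7 kN.
Tension yield (gross): A_g = 148×6 = 888 mm². φR_n = 0.90 × 345 × 888 = 275.7 kN.
Block shear: shear path 2×[33+4×58] = 2×265 mm, A_gv = 3180, A_nv = 2×(265 − 4.5×20)×6 = 2100 mm²; tension across gage: (56 − 1×20)×6 = 216 mm². R_n = min(0.6×450×2100, 0.6×345×3180) + 1.0×450×216 = min(567, 658.26) + 97.2 = 664.2 kN. φR_n = 0.75 × 664.2 = 498.2 kN.
Governing: min(873.1, 738.7, 275.7, 498.2) = 275.7 kN → gross-section yield.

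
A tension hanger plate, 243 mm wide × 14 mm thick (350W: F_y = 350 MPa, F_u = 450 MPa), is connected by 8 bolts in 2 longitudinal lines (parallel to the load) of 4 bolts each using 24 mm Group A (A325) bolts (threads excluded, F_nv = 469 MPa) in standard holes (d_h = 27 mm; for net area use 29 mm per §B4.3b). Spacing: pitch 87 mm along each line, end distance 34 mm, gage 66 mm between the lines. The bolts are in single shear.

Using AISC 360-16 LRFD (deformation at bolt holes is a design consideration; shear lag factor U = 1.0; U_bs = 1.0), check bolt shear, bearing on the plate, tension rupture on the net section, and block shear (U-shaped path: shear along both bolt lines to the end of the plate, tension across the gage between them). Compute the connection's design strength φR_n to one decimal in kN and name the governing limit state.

Bolt shear: A_b = π(24)²/4 = 452.39 mm². φR_n = 0.75 × 469 × 452.39 × 8 × 1 = 1273.0 kN.
Bearing (14 mm plate, F_u = 450 MPa): end bolts L_c = 34 − 27/2 = 20.5, R_n = min(1.2×20.5×14×450, 2.4×24×14×450) = 154.98 kN/bolt; interior L_c = 87 − 27 = 60, R_n = 362.88 kN/bolt. φR_n = 0.75 × (2×154.98 + 6×362.88) = 1865.4 kN.
Tension rupture (net): A_n = (243 − 2×29)×14 = 2590 mm² (U = 1.0, A_e = A_n). φR_n = 0.75 × 450 × 2590 = 874.1 kN.
Block shear: shear path 2×[34+3×87] = 2×295 mm, A_gv = 8260, A_nv = 2×(295 − 3.5×29)×14 = 5418 mm²; tension across gage: (66 − 1×29)×14 = 518 mm². R_n = min(0.6×450×5418, 0.6×350×8260) + 1.0×450×518 = min(1462.9, 1734.6) + 233.1 = 1696 kN. φR_n = 0.75 × 1696 = 1272.0 kN.
Governing: min(1273.0, 1865.4, 874.1, 1272.0) = 874.1 kN → net-section rupture.

874.1 kN (net-section rupture governs)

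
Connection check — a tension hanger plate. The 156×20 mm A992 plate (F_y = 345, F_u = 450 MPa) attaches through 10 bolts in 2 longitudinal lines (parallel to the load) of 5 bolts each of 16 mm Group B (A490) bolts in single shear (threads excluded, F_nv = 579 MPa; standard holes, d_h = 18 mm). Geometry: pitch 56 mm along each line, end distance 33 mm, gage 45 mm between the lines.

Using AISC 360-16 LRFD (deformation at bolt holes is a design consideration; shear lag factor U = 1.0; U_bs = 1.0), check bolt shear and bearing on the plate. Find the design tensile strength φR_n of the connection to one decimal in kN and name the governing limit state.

873.1 kN (bolt shear governs)

Bolt shear: A_b = π(16)²/4 = 201.06 mm². φR_n = 0.75 × 579 × 201.06 × 10 × 1 = 873.1 kN.
Bearing (20 mm plate, F_u = 450 MPa): end bolts L_c = 33 − 18/2 = 24, R_n = min(1.2×24×20×450, 2.4×16×20×450) = 259.2 kN/bolt; interior L_c = 56 − 18 = 38, R_n = 345.6 kN/bolt. φR_n = 0.75 × (2×259.2 + 8×345.6) = 2462.4 kN.
Governing: min(873.1, 2462.4) = 873.1 kN → bolt shear.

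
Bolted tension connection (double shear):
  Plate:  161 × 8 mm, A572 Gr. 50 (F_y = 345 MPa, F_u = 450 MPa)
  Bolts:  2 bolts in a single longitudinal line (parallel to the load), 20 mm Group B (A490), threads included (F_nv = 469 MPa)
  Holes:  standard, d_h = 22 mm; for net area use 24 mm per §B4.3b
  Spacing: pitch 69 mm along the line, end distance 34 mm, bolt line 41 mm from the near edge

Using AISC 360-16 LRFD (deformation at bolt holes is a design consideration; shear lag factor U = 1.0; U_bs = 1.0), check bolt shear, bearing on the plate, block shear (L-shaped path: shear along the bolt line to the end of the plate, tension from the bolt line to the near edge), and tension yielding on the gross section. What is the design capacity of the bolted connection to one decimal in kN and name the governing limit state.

Bolt shear: A_b = π(20)²/4 = 314.16 mm². φR_n = 0.75 × 469 × 314.16 × 2 × 2 = 442.0 kN.
Bearing (8 mm plate, F_u = 450 MPa): end bolts L_c = 34 − 22/2 = 23, R_n = min(1.2×23×8×450, 2.4×20×8×450) = 99.36 kN/bolt; interior L_c = 69 − 22 = 47, R_n = 172.8 kN/bolt. φR_n = 0.75 × (1×99.36 + 1×172.8) = 204.1 kN.
Block shear: shear path 1×[34+1×69] = 1×103 mm, A_gv = 824, A_nv = 1×(103 − 1.5×24)×8 = 536 mm²; tension to near edge: (41 − 0.5×24)×8 = 232 mm². R_n = min(0.6×450×536, 0.6×345×824) + 1.0×450×232 = min(144.72, 170.57) + 104.4 = 249.12 kN. φR_n = 0.75 × 249.12 = 186.8 kN.
Tension yield (gross): A_g = 161×8 = 1288 mm². φR_n = 0.90 × 345 × 1288 = 399.9 kN.
Governing: min(442.0, 204.1, 186.8, 399.9) = 186.8 kN → block shear.

186.8 kN (block shear governs)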